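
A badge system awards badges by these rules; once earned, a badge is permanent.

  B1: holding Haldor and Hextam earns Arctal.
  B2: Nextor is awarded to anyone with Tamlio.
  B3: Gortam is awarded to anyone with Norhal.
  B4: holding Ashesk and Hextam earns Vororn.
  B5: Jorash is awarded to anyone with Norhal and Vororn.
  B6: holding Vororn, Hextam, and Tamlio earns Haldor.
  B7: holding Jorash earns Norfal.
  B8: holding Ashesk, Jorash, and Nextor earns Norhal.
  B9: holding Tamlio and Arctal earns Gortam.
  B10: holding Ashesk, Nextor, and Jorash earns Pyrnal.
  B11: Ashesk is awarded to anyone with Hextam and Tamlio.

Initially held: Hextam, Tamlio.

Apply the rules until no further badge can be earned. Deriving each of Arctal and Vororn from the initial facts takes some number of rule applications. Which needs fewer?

Vororn: With Hextam and Tamlio, Ashesk is earned (B11). With Ashesk and Hextam, Vororn is earned (B4). [2 rule applications]
Arctal: With Hextam and Tamlio, Ashesk is earned (B11). With Ashesk and Hextam, Vororn is earned (B4). With Vororn, Hextam, and Tamlio, Haldor is earned (B6). With Haldor and Hextam, Arctal is earned (B1). [4 rule applications]
Vororn needs fewer.

Vororn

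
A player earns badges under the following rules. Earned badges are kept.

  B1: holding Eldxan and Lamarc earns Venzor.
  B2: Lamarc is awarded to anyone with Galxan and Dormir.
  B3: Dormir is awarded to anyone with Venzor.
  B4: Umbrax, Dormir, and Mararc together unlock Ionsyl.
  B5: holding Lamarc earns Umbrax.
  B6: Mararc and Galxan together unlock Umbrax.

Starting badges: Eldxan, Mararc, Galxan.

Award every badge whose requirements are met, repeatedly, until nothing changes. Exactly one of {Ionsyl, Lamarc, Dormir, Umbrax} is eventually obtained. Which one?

With Mararc and Galxan, Umbrax is earned (B6).
Lamarc would need Galxan and Dormir (B2), but Dormir is never earned. Dormir would need Venzor (B3), but Venzor is never earned. Ionsyl would need Umbrax, Dormir, and Mararc (B4), but Dormir is never earned.

Umbrax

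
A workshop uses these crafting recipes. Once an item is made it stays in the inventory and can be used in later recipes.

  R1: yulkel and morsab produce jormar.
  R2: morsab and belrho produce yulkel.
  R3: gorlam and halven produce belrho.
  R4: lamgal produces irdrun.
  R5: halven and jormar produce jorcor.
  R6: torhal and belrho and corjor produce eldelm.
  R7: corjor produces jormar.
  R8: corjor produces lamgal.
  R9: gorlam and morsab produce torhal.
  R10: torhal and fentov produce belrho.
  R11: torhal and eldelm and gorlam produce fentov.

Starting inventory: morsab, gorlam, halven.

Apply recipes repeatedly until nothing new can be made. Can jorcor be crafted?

Yes

gorlam and halven → belrho (R3).
morsab and belrho → yulkel (R2).
yulkel and morsab → jormar (R1).
halven and jormar → jorcor (R5).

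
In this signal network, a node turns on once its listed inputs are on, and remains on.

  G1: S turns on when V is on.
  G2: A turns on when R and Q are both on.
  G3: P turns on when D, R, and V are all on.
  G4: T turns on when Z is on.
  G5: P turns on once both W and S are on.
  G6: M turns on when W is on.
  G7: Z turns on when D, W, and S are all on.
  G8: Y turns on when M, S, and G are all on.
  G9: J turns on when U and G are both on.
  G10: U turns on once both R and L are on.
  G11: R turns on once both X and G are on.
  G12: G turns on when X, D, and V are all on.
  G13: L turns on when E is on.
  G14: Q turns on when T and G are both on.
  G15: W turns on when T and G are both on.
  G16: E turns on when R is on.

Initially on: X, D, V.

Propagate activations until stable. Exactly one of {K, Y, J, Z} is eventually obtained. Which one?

J

G12: X, D, and V on → G on.
X and G are on, so R turns on (G11).
R is on, so E turns on (G16).
E is on, so L turns on (G13).
R and L are on, so U turns on (G10).
U and G are on, so J turns on (G9).
Z would need D, W, and S (G7), but W never turns on. Y would need M, S, and G (G8), but M never turns on. No rule produces K, and it is not given.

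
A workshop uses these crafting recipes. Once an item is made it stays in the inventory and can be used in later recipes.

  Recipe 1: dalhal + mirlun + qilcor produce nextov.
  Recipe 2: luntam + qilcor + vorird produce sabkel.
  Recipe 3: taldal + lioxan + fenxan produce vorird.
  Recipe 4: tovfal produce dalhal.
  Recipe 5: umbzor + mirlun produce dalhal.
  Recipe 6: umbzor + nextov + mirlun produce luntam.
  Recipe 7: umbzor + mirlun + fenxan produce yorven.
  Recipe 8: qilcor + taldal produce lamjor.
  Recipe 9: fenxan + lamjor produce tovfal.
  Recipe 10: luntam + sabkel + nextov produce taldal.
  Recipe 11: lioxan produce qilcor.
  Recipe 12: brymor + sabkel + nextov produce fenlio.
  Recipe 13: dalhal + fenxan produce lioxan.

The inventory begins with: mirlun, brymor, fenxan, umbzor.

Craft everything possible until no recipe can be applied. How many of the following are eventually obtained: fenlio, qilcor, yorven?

2

umbzor + mirlun → dalhal (Recipe 5).
umbzor + mirlun + fenxan → yorven (Recipe 7).
dalhal + fenxan → lioxan (Recipe 13).
lioxan → qilcor (Recipe 11).
fenlio would need brymor, sabkel, and nextov (Recipe 12), but sabkel is never obtained.
qilcor: reached.
yorven: reached.
Reached: qilcor and yorven — 2 of the 3.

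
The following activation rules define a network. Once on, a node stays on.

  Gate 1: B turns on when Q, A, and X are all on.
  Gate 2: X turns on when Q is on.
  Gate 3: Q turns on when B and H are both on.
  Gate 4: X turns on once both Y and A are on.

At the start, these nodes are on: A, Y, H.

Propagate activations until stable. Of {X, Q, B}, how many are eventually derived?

Gate 4: Y and A on → X on.
X: reached.
Q would need B and H (Gate 3), but B never turns on.
B would need Q, A, and X (Gate 1), but Q never turns on.
Reached: X — 1 of the 3.

1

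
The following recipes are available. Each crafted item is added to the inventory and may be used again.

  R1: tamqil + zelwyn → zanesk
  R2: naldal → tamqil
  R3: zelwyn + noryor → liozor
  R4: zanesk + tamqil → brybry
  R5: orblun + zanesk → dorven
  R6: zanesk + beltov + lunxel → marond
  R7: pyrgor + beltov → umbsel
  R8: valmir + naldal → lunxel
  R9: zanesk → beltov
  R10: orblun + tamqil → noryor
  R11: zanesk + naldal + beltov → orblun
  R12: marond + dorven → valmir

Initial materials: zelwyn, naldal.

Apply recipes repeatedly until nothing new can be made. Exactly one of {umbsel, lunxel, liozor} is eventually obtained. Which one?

naldal → tamqil (R2).
tamqil + zelwyn → zanesk (R1).
Using R9, zanesk makes beltov.
Using R11, zanesk, naldal, and beltov make orblun.
Using R10, orblun and tamqil make noryor.
Using R3, zelwyn and noryor make liozor.
umbsel would need pyrgor and beltov (R7), but pyrgor is never obtained. lunxel would need valmir and naldal (R8), but valmir is never obtained.

liozor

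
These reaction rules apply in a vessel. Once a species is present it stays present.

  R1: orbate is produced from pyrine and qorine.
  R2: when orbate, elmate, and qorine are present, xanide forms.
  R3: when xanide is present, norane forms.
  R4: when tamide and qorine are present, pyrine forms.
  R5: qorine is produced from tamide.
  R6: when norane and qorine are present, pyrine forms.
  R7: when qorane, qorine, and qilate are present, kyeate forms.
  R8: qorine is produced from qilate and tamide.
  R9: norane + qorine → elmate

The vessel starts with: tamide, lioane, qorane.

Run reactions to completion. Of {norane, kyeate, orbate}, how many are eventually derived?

1

tamide present → qorine forms (R5).
tamide and qorine present → pyrine forms (R4).
pyrine and qorine present → orbate forms (R1).
norane would need xanide (R3), but xanide never forms.
kyeate would need qorane, qorine, and qilate (R7), but qilate never forms.
orbate: reached.
Reached: orbate — 1 of the 3.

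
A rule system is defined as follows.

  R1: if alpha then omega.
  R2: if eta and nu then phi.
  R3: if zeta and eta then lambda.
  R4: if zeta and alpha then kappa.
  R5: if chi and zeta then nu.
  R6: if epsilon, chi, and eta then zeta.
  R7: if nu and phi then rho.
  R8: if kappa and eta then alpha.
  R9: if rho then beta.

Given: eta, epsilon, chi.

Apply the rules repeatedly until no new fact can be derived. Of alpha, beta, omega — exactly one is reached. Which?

beta

epsilon, chi, and eta hold, so zeta follows (R6).
From chi and zeta, R5 gives nu.
From eta and nu, R2 gives phi.
From nu and phi, R7 gives rho.
From rho, R9 gives beta.
alpha would need kappa and eta (R8), but kappa is never established. omega would need alpha (R1), but alpha is never established.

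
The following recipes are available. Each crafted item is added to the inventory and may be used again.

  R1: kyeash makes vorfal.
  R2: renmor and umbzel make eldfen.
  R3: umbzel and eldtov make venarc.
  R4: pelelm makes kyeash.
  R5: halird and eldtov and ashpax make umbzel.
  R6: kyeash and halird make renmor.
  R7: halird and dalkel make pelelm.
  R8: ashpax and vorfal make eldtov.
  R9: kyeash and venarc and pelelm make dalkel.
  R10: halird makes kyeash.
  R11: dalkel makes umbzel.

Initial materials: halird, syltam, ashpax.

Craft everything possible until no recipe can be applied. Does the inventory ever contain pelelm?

pelelm would need halird and dalkel (R7), but dalkel is never obtained.

No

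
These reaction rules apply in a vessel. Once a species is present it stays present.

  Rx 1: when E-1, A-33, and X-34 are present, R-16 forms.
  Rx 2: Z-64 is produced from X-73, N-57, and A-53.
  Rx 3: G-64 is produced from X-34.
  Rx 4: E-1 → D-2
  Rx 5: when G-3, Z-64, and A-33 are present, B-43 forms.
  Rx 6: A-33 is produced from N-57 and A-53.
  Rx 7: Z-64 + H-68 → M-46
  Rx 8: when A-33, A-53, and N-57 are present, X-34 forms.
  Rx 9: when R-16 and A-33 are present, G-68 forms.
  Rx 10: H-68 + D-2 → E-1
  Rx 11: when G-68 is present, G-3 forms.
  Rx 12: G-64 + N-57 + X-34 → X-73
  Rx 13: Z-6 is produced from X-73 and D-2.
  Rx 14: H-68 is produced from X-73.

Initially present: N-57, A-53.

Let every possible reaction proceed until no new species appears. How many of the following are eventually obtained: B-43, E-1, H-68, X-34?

2

N-57 and A-53 present → A-33 forms (Rx 6).
A-33, A-53, and N-57 present → X-34 forms (Rx 8).
X-34 present → G-64 forms (Rx 3).
G-64, N-57, and X-34 present → X-73 forms (Rx 12).
X-73 present → H-68 forms (Rx 14).
B-43 would need G-3, Z-64, and A-33 (Rx 5), but G-3 never forms.
E-1 would need H-68 and D-2 (Rx 10), but D-2 never forms.
H-68: reached.
X-34: reached.
Reached: H-68 and X-34 — 2 of the 4.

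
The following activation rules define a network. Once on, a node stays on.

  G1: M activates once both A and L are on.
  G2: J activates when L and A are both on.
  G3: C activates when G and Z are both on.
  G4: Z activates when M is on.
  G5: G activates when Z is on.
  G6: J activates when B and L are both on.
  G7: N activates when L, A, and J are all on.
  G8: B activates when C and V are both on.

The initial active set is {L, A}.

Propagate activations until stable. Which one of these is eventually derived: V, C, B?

C

G1: A and L on → M on.
G4: M on → Z on.
G5: Z on → G on.
G and Z are on, so C activates (G3).
No rule produces V, and it is not given. B would need C and V (G8), but V never turns on.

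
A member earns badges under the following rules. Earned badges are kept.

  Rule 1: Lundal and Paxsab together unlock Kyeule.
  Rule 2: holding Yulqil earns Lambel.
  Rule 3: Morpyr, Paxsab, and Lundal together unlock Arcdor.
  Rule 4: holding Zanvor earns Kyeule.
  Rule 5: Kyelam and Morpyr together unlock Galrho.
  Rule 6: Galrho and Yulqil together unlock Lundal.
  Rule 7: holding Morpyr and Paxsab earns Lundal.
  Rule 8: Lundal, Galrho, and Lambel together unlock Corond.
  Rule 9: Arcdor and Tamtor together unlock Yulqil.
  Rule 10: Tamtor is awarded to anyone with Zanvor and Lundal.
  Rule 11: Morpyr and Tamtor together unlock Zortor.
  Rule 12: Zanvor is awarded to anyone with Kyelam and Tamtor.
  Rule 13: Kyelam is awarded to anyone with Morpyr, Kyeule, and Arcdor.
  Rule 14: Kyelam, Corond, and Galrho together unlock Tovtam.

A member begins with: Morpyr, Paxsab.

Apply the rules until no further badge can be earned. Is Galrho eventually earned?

Yes

With Morpyr and Paxsab, Lundal is earned (Rule 7).
With Lundal and Paxsab, Kyeule is earned (Rule 1).
With Morpyr, Paxsab, and Lundal, Arcdor is earned (Rule 3).
With Morpyr, Kyeule, and Arcdor, Kyelam is earned (Rule 13).
With Kyelam and Morpyr, Galrho is earned (Rule 5).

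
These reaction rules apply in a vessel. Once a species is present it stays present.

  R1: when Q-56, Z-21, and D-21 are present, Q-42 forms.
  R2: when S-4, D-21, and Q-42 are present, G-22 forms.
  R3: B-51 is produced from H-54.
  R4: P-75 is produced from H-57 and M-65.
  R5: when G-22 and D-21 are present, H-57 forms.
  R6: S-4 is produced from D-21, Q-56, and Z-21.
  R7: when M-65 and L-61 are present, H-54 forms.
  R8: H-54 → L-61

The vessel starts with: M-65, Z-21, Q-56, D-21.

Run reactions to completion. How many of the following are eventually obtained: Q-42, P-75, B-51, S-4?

D-21, Q-56, and Z-21 present → S-4 forms (R6).
Q-56, Z-21, and D-21 present → Q-42 forms (R1).
S-4, D-21, and Q-42 present → G-22 forms (R2).
G-22 and D-21 present → H-57 forms (R5).
H-57 and M-65 present → P-75 forms (R4).
Q-42: reached.
P-75: reached.
B-51 would need H-54 (R3), but H-54 never forms.
S-4: reached.
Reached: Q-42, P-75, and S-4 — 3 of the 4.

3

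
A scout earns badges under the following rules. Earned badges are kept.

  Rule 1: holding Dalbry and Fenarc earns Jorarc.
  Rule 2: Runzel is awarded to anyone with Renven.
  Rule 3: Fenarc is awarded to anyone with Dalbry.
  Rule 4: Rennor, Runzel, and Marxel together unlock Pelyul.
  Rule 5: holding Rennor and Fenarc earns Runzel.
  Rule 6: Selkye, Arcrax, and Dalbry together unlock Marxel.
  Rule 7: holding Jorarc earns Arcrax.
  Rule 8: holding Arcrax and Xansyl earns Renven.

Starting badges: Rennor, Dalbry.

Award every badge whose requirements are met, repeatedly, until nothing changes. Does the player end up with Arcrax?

Yes

With Dalbry, Fenarc is earned (Rule 3).
With Dalbry and Fenarc, Jorarc is earned (Rule 1).
With Jorarc, Arcrax is earned (Rule 7).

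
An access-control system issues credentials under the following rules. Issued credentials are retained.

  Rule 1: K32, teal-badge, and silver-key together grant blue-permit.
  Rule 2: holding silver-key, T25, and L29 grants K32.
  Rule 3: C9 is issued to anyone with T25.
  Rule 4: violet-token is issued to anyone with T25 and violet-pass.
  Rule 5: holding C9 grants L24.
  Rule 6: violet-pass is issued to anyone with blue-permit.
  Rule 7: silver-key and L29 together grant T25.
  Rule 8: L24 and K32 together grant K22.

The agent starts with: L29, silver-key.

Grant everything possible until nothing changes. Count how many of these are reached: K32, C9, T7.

2

Holding silver-key and L29 grants T25 (Rule 7).
Holding silver-key, T25, and L29 grants K32 (Rule 2).
Holding T25 grants C9 (Rule 3).
K32: reached.
C9: reached.
No rule produces T7, and it is not given.
Reached: K32 and C9 — 2 of the 3.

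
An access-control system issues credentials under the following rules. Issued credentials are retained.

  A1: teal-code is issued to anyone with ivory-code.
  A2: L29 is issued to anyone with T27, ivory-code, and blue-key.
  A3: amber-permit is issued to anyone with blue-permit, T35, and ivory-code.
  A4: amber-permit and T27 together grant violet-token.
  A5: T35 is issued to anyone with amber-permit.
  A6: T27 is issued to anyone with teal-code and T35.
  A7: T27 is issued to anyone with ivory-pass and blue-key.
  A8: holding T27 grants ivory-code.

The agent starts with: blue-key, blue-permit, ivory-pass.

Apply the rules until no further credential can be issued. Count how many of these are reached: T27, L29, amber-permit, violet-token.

2

Holding ivory-pass and blue-key grants T27 (A7).
Holding T27 grants ivory-code (A8).
Holding T27, ivory-code, and blue-key grants L29 (A2).
T27: reached.
L29: reached.
amber-permit would need blue-permit, T35, and ivory-code (A3), but T35 is never granted.
violet-token would need amber-permit and T27 (A4), but amber-permit is never granted.
Reached: T27 and L29 — 2 of the 4.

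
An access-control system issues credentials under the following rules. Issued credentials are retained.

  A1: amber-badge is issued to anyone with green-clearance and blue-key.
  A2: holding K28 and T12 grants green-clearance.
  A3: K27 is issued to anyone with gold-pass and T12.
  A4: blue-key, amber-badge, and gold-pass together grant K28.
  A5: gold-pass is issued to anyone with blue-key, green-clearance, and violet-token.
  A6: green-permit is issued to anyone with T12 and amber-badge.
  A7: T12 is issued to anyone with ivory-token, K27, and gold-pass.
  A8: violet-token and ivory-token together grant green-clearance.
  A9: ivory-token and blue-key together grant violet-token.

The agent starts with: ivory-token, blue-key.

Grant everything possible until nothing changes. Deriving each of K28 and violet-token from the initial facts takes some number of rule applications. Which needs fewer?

violet-token: Holding ivory-token and blue-key grants violet-token (A9). [1 rule application]
K28: Holding ivory-token and blue-key grants violet-token (A9). Holding violet-token and ivory-token grants green-clearance (A8). Holding green-clearance and blue-key grants amber-badge (A1). Holding blue-key, green-clearance, and violet-token grants gold-pass (A5). Holding blue-key, amber-badge, and gold-pass grants K28 (A4). [5 rule applications]
violet-token needs fewer.

violet-token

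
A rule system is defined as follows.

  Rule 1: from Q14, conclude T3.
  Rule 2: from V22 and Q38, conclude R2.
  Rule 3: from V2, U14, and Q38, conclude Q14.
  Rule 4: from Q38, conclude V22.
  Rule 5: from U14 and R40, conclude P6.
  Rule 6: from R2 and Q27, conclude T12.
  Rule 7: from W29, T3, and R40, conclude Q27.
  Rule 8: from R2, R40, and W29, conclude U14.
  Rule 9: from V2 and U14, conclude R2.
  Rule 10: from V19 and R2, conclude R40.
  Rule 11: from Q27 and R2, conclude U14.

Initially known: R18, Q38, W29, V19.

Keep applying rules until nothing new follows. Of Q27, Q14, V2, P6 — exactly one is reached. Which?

P6

From Q38, Rule 4 gives V22.
V22 and Q38 hold, so R2 follows (Rule 2).
V19 and R2 hold, so R40 follows (Rule 10).
R2, R40, and W29 hold, so U14 follows (Rule 8).
U14 and R40 hold, so P6 follows (Rule 5).
Q14 would need V2, U14, and Q38 (Rule 3), but V2 is never established. No rule produces V2, and it is not given. Q27 would need W29, T3, and R40 (Rule 7), but T3 is never established.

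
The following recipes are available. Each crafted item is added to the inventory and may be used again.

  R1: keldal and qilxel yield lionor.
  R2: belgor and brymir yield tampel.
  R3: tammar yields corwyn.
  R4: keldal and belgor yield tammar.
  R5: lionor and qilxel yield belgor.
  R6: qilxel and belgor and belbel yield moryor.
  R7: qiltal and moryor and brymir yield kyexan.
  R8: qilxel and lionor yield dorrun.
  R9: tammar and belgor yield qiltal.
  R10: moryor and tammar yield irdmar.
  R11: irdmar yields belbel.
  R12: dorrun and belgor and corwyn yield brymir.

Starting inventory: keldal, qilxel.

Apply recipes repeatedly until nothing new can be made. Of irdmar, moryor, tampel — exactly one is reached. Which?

tampel

Using R1, keldal and qilxel make lionor.
lionor and qilxel → belgor (R5).
Using R8, qilxel and lionor make dorrun.
keldal and belgor → tammar (R4).
Using R3, tammar makes corwyn.
Using R12, dorrun, belgor, and corwyn make brymir.
Using R2, belgor and brymir make tampel.
moryor would need qilxel, belgor, and belbel (R6), but belbel is never obtained. irdmar would need moryor and tammar (R10), but moryor is never obtained.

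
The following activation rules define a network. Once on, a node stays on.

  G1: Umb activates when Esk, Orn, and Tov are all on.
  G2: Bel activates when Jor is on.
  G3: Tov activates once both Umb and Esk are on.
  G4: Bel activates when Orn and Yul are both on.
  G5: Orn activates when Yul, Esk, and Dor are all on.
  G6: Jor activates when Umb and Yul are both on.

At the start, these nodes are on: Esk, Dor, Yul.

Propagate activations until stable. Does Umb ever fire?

Umb would need Esk, Orn, and Tov (G1), but Tov never turns on.

No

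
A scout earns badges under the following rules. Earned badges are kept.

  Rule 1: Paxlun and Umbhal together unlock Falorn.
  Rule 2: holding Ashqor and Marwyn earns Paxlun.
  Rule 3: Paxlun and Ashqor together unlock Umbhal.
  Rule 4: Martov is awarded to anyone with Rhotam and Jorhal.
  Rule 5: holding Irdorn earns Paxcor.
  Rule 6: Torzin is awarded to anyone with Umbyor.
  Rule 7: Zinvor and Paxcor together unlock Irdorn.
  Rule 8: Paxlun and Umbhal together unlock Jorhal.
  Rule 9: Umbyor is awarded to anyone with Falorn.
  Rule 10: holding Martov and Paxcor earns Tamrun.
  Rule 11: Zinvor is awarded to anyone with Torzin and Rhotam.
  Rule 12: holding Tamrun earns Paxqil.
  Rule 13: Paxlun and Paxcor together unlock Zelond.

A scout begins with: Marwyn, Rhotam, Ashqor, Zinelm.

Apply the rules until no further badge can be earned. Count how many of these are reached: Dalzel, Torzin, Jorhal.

2

With Ashqor and Marwyn, Paxlun is earned (Rule 2).
With Paxlun and Ashqor, Umbhal is earned (Rule 3).
With Paxlun and Umbhal, Jorhal is earned (Rule 8).
With Paxlun and Umbhal, Falorn is earned (Rule 1).
With Falorn, Umbyor is earned (Rule 9).
With Umbyor, Torzin is earned (Rule 6).
No rule produces Dalzel, and it is not given.
Torzin: reached.
Jorhal: reached.
Reached: Torzin and Jorhal — 2 of the 3.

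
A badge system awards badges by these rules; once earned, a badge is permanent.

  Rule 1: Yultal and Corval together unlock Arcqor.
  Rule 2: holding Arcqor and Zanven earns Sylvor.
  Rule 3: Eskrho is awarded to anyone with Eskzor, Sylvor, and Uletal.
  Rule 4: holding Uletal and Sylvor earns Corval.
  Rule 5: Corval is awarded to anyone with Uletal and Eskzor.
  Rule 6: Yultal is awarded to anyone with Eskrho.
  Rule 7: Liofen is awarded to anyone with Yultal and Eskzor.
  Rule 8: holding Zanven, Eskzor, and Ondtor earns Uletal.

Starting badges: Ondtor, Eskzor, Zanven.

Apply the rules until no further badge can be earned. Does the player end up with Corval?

With Zanven, Eskzor, and Ondtor, Uletal is earned (Rule 8).
With Uletal and Eskzor, Corval is earned (Rule 5).

Yes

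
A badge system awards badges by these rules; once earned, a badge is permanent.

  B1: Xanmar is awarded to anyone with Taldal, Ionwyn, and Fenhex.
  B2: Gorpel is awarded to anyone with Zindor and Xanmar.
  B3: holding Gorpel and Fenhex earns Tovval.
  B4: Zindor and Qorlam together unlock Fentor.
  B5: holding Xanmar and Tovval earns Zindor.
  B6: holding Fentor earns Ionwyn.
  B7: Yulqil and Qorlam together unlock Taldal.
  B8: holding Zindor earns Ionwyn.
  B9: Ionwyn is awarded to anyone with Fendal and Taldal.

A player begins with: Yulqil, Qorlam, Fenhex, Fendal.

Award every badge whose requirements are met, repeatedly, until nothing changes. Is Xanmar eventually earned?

Yes

With Yulqil and Qorlam, Taldal is earned (B7).
With Fendal and Taldal, Ionwyn is earned (B9).
With Taldal, Ionwyn, and Fenhex, Xanmar is earned (B1).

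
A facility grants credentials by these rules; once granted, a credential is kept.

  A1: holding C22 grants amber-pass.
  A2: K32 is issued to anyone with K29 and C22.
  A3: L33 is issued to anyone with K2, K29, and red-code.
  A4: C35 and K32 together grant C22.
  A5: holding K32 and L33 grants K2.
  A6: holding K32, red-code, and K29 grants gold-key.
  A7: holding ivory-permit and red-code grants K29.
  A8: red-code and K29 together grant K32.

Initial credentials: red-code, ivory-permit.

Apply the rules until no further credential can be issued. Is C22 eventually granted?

No

C22 would need C35 and K32 (A4), but C35 is never granted.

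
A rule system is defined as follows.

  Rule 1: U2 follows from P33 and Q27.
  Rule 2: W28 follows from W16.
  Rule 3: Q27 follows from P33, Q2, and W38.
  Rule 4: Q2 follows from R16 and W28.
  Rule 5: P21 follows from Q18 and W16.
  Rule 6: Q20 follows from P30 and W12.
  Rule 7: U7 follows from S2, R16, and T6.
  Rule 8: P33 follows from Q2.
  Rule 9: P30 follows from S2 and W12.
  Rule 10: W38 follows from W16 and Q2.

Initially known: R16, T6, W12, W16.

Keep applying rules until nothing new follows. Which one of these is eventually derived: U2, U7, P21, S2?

U2

From W16, Rule 2 gives W28.
From R16 and W28, Rule 4 gives Q2.
Q2 holds, so P33 follows (Rule 8).
From W16 and Q2, Rule 10 gives W38.
P33, Q2, and W38 hold, so Q27 follows (Rule 3).
From P33 and Q27, Rule 1 gives U2.
P21 would need Q18 and W16 (Rule 5), but Q18 is never established. No rule produces S2, and it is not given. U7 would need S2, R16, and T6 (Rule 7), but S2 is never established.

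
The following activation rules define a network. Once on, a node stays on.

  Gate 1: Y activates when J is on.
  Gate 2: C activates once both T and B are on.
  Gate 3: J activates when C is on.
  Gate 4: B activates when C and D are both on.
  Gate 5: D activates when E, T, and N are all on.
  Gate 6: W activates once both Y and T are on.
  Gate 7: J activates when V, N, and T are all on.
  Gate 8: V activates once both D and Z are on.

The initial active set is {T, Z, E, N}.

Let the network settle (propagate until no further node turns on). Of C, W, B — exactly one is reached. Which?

W

Gate 5: E, T, and N on → D on.
D and Z are on, so V activates (Gate 8).
V, N, and T are on, so J activates (Gate 7).
Gate 1: J on → Y on.
Gate 6: Y and T on → W on.
C would need T and B (Gate 2), but B never turns on. B would need C and D (Gate 4), but C never turns on.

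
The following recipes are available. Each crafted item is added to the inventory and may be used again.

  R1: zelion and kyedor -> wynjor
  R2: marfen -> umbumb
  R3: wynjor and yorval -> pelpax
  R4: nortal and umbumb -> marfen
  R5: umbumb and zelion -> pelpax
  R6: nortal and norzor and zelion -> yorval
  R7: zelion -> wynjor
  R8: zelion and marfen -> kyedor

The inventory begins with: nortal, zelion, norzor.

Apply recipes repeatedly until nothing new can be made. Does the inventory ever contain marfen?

marfen would need nortal and umbumb (R4), but umbumb is never obtained.

No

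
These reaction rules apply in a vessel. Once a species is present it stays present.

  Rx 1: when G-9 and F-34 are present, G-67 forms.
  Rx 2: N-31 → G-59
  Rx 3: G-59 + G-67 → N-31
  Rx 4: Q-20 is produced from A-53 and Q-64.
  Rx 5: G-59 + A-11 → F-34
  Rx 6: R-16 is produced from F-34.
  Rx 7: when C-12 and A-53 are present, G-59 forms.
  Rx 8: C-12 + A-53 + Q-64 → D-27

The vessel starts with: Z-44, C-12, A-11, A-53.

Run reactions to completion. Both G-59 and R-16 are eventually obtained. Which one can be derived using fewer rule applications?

G-59: C-12 and A-53 present → G-59 forms (Rx 7). [1 rule application]
R-16: C-12 and A-53 present → G-59 forms (Rx 7). G-59 and A-11 present → F-34 forms (Rx 5). F-34 present → R-16 forms (Rx 6). [3 rule applications]
G-59 needs fewer.

G-59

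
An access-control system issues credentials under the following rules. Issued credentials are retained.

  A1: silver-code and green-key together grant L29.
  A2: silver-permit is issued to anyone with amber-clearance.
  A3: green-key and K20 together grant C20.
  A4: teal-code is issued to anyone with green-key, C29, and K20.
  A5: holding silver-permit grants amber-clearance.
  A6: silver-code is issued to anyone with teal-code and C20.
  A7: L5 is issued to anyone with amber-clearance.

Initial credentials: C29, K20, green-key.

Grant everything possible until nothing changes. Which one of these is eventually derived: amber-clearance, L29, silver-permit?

Holding green-key and K20 grants C20 (A3).
Holding green-key, C29, and K20 grants teal-code (A4).
Holding teal-code and C20 grants silver-code (A6).
Holding silver-code and green-key grants L29 (A1).
amber-clearance would need silver-permit (A5), but silver-permit is never granted. silver-permit would need amber-clearance (A2), but amber-clearance is never granted.

L29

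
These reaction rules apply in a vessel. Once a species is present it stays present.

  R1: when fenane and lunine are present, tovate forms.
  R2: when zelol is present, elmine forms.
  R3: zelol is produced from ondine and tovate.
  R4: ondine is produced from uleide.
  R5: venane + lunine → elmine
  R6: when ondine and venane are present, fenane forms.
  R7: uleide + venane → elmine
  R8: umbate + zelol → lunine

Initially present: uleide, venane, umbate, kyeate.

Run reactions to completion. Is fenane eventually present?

Yes

uleide present → ondine forms (R4).
ondine and venane present → fenane forms (R6).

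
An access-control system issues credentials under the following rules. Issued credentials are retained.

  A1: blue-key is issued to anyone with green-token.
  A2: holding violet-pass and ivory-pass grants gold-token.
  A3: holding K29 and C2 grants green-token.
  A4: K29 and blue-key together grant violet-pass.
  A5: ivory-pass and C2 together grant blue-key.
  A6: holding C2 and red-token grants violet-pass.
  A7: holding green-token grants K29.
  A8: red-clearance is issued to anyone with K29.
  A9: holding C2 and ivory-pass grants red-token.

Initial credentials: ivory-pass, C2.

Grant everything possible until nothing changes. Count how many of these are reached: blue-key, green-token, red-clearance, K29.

Holding ivory-pass and C2 grants blue-key (A5).
blue-key: reached.
green-token would need K29 and C2 (A3), but K29 is never granted.
red-clearance would need K29 (A8), but K29 is never granted.
K29 would need green-token (A7), but green-token is never granted.
Reached: blue-key — 1 of the 4.

1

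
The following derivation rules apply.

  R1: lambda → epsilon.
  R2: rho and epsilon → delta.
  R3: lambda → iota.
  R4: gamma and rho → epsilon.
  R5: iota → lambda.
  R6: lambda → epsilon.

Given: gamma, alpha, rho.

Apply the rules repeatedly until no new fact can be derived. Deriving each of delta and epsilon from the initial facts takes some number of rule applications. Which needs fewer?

epsilon

epsilon: gamma and rho hold, so epsilon follows (R4). [1 rule application]
delta: From gamma and rho, R4 gives epsilon. rho and epsilon hold, so delta follows (R2). [2 rule applications]
epsilon needs fewer.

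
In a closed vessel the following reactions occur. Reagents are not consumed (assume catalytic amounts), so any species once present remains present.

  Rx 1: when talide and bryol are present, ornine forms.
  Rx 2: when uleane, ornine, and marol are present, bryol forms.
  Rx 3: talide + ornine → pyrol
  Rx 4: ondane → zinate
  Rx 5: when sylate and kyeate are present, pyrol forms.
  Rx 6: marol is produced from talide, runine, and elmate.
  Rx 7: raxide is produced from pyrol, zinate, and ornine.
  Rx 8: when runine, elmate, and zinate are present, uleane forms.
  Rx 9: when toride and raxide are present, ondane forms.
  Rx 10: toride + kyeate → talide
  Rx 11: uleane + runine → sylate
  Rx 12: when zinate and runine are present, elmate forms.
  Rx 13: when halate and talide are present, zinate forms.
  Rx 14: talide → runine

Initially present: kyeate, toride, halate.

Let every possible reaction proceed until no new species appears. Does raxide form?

No

raxide would need pyrol, zinate, and ornine (Rx 7), but ornine never forms.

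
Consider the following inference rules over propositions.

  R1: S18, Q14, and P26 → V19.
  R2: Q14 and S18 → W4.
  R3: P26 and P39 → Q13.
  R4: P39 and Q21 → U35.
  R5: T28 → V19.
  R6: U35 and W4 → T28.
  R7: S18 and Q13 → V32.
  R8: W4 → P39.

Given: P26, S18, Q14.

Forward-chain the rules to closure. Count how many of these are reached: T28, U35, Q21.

0

T28 would need U35 and W4 (R6), but U35 is never established.
U35 would need P39 and Q21 (R4), but Q21 is never established.
No rule produces Q21, and it is not given.
None of the 3 are reached.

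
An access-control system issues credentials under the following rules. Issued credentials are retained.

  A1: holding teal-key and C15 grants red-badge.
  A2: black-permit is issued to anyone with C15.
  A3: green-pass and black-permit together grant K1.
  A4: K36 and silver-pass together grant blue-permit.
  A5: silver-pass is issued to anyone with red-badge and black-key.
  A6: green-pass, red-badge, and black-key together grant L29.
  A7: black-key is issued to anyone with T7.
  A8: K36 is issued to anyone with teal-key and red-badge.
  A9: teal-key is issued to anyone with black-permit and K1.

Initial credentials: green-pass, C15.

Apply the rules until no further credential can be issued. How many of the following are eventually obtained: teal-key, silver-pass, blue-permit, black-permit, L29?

2

Holding C15 grants black-permit (A2).
Holding green-pass and black-permit grants K1 (A3).
Holding black-permit and K1 grants teal-key (A9).
teal-key: reached.
silver-pass would need red-badge and black-key (A5), but black-key is never granted.
blue-permit would need K36 and silver-pass (A4), but silver-pass is never granted.
black-permit: reached.
L29 would need green-pass, red-badge, and black-key (A6), but black-key is never granted.
Reached: teal-key and black-permit — 2 of the 5.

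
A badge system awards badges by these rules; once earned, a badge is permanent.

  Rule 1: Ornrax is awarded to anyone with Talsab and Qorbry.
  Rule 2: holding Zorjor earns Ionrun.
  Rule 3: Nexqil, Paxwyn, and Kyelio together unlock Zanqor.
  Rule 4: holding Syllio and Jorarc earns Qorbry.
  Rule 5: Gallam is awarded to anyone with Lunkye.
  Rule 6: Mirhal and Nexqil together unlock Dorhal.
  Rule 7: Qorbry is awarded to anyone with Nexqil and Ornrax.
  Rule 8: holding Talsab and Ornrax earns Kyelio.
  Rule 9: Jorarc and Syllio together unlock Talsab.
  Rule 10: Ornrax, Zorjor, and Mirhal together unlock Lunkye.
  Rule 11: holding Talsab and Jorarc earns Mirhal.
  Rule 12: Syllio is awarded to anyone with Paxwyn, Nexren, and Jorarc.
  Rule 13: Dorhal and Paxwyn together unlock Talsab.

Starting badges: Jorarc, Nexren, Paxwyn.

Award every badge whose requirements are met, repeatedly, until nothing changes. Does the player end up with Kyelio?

With Paxwyn, Nexren, and Jorarc, Syllio is earned (Rule 12).
With Syllio and Jorarc, Qorbry is earned (Rule 4).
With Jorarc and Syllio, Talsab is earned (Rule 9).
With Talsab and Qorbry, Ornrax is earned (Rule 1).
With Talsab and Ornrax, Kyelio is earned (Rule 8).

Yes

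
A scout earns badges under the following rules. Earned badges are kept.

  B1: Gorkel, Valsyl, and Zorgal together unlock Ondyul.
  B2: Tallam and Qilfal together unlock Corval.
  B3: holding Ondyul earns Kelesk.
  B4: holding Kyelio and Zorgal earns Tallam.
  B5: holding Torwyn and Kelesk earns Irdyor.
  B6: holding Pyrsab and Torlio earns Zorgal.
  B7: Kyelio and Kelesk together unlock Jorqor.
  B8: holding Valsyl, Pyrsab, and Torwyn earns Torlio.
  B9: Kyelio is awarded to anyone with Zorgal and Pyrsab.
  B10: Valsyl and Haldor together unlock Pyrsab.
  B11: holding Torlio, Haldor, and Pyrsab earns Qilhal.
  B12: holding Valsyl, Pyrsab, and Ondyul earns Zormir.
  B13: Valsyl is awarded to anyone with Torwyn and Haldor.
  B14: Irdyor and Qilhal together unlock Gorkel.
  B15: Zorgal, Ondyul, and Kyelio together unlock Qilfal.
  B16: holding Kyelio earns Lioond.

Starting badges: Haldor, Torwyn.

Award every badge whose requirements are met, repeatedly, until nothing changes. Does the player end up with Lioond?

With Torwyn and Haldor, Valsyl is earned (B13).
With Valsyl and Haldor, Pyrsab is earned (B10).
With Valsyl, Pyrsab, and Torwyn, Torlio is earned (B8).
With Pyrsab and Torlio, Zorgal is earned (B6).
With Zorgal and Pyrsab, Kyelio is earned (B9).
With Kyelio, Lioond is earned (B16).

Yes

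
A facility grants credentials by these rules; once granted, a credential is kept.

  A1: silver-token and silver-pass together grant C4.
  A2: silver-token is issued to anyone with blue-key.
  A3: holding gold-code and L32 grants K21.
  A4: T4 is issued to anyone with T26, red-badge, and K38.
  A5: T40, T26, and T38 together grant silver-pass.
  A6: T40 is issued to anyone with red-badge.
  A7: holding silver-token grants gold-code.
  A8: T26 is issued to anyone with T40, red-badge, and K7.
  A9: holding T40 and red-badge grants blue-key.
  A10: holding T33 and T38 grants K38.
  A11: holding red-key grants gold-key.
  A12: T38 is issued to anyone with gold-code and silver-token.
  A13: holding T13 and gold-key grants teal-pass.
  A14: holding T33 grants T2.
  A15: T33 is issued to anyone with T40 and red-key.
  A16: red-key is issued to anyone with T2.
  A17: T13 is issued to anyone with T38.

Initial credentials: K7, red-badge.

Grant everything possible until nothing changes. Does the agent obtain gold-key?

gold-key would need red-key (A11), but red-key is never granted.

No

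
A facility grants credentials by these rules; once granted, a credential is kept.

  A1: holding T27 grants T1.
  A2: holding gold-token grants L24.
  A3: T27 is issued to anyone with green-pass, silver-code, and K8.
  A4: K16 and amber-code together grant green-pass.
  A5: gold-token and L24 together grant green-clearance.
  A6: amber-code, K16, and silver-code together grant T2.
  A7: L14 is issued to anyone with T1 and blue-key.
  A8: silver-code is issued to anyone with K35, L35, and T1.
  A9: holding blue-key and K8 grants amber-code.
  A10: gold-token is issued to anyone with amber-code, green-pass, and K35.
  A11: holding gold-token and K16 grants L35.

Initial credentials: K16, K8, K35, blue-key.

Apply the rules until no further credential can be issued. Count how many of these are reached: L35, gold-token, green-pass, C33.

3

Holding blue-key and K8 grants amber-code (A9).
Holding K16 and amber-code grants green-pass (A4).
Holding amber-code, green-pass, and K35 grants gold-token (A10).
Holding gold-token and K16 grants L35 (A11).
L35: reached.
gold-token: reached.
green-pass: reached.
No rule produces C33, and it is not given.
Reached: L35, gold-token, and green-pass — 3 of the 4.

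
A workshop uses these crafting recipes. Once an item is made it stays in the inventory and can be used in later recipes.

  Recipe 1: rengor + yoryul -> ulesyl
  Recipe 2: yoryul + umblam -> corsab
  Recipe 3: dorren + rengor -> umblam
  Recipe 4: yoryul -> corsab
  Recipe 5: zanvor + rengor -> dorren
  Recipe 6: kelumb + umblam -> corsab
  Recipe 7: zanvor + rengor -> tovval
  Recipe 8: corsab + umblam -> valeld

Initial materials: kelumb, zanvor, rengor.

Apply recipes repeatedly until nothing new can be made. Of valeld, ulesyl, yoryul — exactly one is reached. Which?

valeld

zanvor + rengor -> dorren (Recipe 5).
dorren + rengor -> umblam (Recipe 3).
Using Recipe 6, kelumb and umblam make corsab.
Using Recipe 8, corsab and umblam make valeld.
ulesyl would need rengor and yoryul (Recipe 1), but yoryul is never obtained. No rule produces yoryul, and it is not given.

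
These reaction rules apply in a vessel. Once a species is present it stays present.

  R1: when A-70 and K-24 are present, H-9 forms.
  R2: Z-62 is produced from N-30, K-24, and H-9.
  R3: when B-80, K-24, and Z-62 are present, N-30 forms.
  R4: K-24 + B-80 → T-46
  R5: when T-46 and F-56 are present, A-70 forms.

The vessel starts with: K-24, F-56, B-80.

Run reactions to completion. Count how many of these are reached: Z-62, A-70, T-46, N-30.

2

K-24 and B-80 present → T-46 forms (R4).
T-46 and F-56 present → A-70 forms (R5).
Z-62 would need N-30, K-24, and H-9 (R2), but N-30 never forms.
A-70: reached.
T-46: reached.
N-30 would need B-80, K-24, and Z-62 (R3), but Z-62 never forms.
Reached: A-70 and T-46 — 2 of the 4.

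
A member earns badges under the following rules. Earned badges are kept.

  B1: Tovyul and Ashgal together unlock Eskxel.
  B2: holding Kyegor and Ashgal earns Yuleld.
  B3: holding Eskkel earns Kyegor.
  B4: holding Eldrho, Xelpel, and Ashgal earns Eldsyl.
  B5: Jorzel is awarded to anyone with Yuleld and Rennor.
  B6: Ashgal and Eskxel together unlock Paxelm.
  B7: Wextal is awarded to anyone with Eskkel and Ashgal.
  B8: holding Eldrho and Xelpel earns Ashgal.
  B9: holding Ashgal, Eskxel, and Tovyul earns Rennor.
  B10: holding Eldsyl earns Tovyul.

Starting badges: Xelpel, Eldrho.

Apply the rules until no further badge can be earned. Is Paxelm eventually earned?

Yes

With Eldrho and Xelpel, Ashgal is earned (B8).
With Eldrho, Xelpel, and Ashgal, Eldsyl is earned (B4).
With Eldsyl, Tovyul is earned (B10).
With Tovyul and Ashgal, Eskxel is earned (B1).
With Ashgal and Eskxel, Paxelm is earned (B6).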